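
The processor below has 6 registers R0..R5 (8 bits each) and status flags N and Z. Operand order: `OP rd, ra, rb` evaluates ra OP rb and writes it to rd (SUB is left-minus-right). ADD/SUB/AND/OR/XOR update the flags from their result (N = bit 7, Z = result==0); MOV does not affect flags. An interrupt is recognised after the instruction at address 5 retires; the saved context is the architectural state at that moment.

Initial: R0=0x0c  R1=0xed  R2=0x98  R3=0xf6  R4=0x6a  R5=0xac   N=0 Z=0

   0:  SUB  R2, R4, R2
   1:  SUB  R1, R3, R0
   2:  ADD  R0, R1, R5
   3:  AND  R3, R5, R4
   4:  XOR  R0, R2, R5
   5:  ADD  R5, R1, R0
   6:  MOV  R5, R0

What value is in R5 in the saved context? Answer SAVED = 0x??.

after  0: R0=0x0c R1=0xed R2=0xd2 R3=0xf6 R4=0x6a R5=0xac  N=1 Z=0
after  1: R0=0x0c R1=0xea R2=0xd2 R3=0xf6 R4=0x6a R5=0xac  N=1 Z=0
after  2: R0=0x96 R1=0xea R2=0xd2 R3=0xf6 R4=0x6a R5=0xac  N=1 Z=0
after  3: R0=0x96 R1=0xea R2=0xd2 R3=0x28 R4=0x6a R5=0xac  N=0 Z=0
after  4: R0=0x7e R1=0xea R2=0xd2 R3=0x28 R4=0x6a R5=0xac  N=0 Z=0
after  5: R0=0x7e R1=0xea R2=0xd2 R3=0x28 R4=0x6a R5=0x68  N=0 Z=0
-- IRQ taken; context saved, return-PC = 6 --

SAVED = 0x68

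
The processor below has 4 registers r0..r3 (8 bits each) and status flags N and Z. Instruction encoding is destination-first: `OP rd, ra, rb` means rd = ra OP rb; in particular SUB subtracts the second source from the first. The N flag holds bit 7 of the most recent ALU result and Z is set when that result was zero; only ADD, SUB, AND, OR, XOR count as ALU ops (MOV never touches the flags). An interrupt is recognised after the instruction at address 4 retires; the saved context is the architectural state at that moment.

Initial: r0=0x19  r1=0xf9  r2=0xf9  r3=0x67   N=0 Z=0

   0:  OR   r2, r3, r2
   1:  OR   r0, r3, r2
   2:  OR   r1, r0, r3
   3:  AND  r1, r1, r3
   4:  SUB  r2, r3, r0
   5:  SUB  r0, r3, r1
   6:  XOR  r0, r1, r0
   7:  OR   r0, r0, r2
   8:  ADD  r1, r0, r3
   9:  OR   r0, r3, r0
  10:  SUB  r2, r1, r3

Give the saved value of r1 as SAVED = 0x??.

after  0: r0=0x19 r1=0xf9 r2=0xff r3=0x67  N=1 Z=0
after  1: r0=0xff r1=0xf9 r2=0xff r3=0x67  N=1 Z=0
after  2: r0=0xff r1=0xff r2=0xff r3=0x67  N=1 Z=0
after  3: r0=0xff r1=0x67 r2=0xff r3=0x67  N=0 Z=0
after  4: r0=0xff r1=0x67 r2=0x68 r3=0x67  N=0 Z=0
-- IRQ taken; context saved, return-PC = 5 --

SAVED = 0x67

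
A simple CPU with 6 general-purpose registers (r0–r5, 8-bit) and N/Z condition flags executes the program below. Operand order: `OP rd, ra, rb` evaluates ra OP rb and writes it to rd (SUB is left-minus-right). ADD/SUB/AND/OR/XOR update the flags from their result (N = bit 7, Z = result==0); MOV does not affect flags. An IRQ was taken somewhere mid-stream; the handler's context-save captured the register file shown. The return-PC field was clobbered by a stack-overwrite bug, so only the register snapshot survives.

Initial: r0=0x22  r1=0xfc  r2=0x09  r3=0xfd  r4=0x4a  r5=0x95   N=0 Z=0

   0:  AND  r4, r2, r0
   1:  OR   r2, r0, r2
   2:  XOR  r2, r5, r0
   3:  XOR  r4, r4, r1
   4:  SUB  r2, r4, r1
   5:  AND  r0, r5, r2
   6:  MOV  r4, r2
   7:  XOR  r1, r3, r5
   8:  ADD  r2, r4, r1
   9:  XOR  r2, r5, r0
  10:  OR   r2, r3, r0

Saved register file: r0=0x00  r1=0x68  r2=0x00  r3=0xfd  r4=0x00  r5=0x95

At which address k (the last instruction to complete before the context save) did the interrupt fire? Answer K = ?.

K = 7

after  0: r0=0x22 r1=0xfc r2=0x09 r3=0xfd r4=0x00 r5=0x95  N=0 Z=1
after  1: r0=0x22 r1=0xfc r2=0x2b r3=0xfd r4=0x00 r5=0x95  N=0 Z=0
after  2: r0=0x22 r1=0xfc r2=0xb7 r3=0xfd r4=0x00 r5=0x95  N=1 Z=0
after  3: r0=0x22 r1=0xfc r2=0xb7 r3=0xfd r4=0xfc r5=0x95  N=1 Z=0
after  4: r0=0x22 r1=0xfc r2=0x00 r3=0xfd r4=0xfc r5=0x95  N=0 Z=1
after  5: r0=0x00 r1=0xfc r2=0x00 r3=0xfd r4=0xfc r5=0x95  N=0 Z=1
after  6: r0=0x00 r1=0xfc r2=0x00 r3=0xfd r4=0x00 r5=0x95  N=0 Z=1
after  7: r0=0x00 r1=0x68 r2=0x00 r3=0xfd r4=0x00 r5=0x95  N=0 Z=0
-- IRQ taken; context saved, return-PC = 8 --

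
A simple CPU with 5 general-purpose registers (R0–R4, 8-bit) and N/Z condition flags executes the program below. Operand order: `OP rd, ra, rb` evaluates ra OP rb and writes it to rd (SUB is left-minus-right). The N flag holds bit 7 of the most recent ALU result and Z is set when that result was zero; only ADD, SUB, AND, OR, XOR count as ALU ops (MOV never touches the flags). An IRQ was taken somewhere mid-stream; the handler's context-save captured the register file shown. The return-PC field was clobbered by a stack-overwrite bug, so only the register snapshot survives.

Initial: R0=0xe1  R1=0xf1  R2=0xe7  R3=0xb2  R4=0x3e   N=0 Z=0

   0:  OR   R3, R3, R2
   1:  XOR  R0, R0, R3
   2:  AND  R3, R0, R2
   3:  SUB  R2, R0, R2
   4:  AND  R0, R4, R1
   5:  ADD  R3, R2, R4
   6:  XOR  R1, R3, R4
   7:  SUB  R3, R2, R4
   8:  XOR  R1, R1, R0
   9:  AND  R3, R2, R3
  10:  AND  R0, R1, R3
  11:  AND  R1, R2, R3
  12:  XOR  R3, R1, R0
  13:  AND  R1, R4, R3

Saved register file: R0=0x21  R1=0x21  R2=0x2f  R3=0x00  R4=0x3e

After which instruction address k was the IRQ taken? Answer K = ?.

after  0: R0=0xe1 R1=0xf1 R2=0xe7 R3=0xf7 R4=0x3e  N=1 Z=0
after  1: R0=0x16 R1=0xf1 R2=0xe7 R3=0xf7 R4=0x3e  N=0 Z=0
after  2: R0=0x16 R1=0xf1 R2=0xe7 R3=0x06 R4=0x3e  N=0 Z=0
after  3: R0=0x16 R1=0xf1 R2=0x2f R3=0x06 R4=0x3e  N=0 Z=0
after  4: R0=0x30 R1=0xf1 R2=0x2f R3=0x06 R4=0x3e  N=0 Z=0
after  5: R0=0x30 R1=0xf1 R2=0x2f R3=0x6d R4=0x3e  N=0 Z=0
after  6: R0=0x30 R1=0x53 R2=0x2f R3=0x6d R4=0x3e  N=0 Z=0
after  7: R0=0x30 R1=0x53 R2=0x2f R3=0xf1 R4=0x3e  N=1 Z=0
after  8: R0=0x30 R1=0x63 R2=0x2f R3=0xf1 R4=0x3e  N=0 Z=0
after  9: R0=0x30 R1=0x63 R2=0x2f R3=0x21 R4=0x3e  N=0 Z=0
after 10: R0=0x21 R1=0x63 R2=0x2f R3=0x21 R4=0x3e  N=0 Z=0
after 11: R0=0x21 R1=0x21 R2=0x2f R3=0x21 R4=0x3e  N=0 Z=0
after 12: R0=0x21 R1=0x21 R2=0x2f R3=0x00 R4=0x3e  N=0 Z=1
-- IRQ taken; context saved, return-PC = 13 --

K = 12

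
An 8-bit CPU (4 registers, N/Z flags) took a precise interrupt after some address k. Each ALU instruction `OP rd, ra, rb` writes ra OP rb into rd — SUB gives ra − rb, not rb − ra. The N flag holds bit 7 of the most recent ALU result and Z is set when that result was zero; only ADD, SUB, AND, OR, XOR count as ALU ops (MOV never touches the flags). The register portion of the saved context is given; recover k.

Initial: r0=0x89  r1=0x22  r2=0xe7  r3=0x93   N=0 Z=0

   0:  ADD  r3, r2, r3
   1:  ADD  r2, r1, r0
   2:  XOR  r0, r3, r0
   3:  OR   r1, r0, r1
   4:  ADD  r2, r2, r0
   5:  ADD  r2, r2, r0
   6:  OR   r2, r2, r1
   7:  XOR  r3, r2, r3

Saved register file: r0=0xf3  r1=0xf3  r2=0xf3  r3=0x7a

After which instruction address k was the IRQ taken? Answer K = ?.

K = 6

after  0: r0=0x89 r1=0x22 r2=0xe7 r3=0x7a  N=0 Z=0
after  1: r0=0x89 r1=0x22 r2=0xab r3=0x7a  N=1 Z=0
after  2: r0=0xf3 r1=0x22 r2=0xab r3=0x7a  N=1 Z=0
after  3: r0=0xf3 r1=0xf3 r2=0xab r3=0x7a  N=1 Z=0
after  4: r0=0xf3 r1=0xf3 r2=0x9e r3=0x7a  N=1 Z=0
after  5: r0=0xf3 r1=0xf3 r2=0x91 r3=0x7a  N=1 Z=0
after  6: r0=0xf3 r1=0xf3 r2=0xf3 r3=0x7a  N=1 Z=0
-- IRQ taken; context saved, return-PC = 7 --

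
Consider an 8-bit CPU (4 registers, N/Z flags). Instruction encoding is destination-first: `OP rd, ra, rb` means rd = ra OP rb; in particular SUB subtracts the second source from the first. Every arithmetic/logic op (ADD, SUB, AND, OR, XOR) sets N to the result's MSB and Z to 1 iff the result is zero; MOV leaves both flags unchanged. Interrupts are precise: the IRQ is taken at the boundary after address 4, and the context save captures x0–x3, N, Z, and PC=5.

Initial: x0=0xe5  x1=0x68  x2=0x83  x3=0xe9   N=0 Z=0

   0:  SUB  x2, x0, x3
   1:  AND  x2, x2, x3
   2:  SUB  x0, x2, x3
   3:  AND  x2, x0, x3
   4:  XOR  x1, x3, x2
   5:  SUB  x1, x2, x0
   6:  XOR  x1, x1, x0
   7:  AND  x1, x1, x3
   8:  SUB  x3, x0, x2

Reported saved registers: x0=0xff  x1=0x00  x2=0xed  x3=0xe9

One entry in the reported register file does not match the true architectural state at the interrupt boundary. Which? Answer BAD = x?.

BAD = x2

after  0: x0=0xe5 x1=0x68 x2=0xfc x3=0xe9  N=1 Z=0
after  1: x0=0xe5 x1=0x68 x2=0xe8 x3=0xe9  N=1 Z=0
after  2: x0=0xff x1=0x68 x2=0xe8 x3=0xe9  N=1 Z=0
after  3: x0=0xff x1=0x68 x2=0xe9 x3=0xe9  N=1 Z=0
after  4: x0=0xff x1=0x00 x2=0xe9 x3=0xe9  N=0 Z=1
-- IRQ taken; context saved, return-PC = 5 --
mismatch: x2: reported 0xed vs actual 0xe9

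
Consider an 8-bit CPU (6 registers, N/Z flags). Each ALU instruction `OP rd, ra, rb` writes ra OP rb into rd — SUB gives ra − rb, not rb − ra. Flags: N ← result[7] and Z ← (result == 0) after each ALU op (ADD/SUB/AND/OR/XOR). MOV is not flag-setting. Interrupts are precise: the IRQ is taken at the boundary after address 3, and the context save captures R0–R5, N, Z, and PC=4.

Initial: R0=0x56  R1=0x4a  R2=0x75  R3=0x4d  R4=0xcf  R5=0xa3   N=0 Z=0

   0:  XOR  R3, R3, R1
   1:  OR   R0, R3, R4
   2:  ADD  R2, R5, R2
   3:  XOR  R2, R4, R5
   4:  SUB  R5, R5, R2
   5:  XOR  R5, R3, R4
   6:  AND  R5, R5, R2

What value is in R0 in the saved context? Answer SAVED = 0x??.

after  0: R0=0x56 R1=0x4a R2=0x75 R3=0x07 R4=0xcf R5=0xa3  N=0 Z=0
after  1: R0=0xcf R1=0x4a R2=0x75 R3=0x07 R4=0xcf R5=0xa3  N=1 Z=0
after  2: R0=0xcf R1=0x4a R2=0x18 R3=0x07 R4=0xcf R5=0xa3  N=0 Z=0
after  3: R0=0xcf R1=0x4a R2=0x6c R3=0x07 R4=0xcf R5=0xa3  N=0 Z=0
-- IRQ taken; context saved, return-PC = 4 --

SAVED = 0xcf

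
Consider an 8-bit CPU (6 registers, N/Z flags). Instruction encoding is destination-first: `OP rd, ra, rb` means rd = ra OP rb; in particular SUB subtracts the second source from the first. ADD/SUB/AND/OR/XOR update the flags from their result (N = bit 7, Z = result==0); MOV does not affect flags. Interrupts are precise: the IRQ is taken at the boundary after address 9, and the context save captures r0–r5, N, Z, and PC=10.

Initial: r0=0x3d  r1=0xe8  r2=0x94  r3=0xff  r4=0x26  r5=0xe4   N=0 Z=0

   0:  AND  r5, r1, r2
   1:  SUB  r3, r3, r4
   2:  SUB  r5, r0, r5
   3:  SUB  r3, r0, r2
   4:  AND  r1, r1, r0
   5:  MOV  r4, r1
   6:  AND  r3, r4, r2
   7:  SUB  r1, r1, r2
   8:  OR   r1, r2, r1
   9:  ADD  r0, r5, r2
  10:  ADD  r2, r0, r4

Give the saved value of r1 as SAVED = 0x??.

SAVED = 0x94

after  0: r0=0x3d r1=0xe8 r2=0x94 r3=0xff r4=0x26 r5=0x80  N=1 Z=0
after  1: r0=0x3d r1=0xe8 r2=0x94 r3=0xd9 r4=0x26 r5=0x80  N=1 Z=0
after  2: r0=0x3d r1=0xe8 r2=0x94 r3=0xd9 r4=0x26 r5=0xbd  N=1 Z=0
after  3: r0=0x3d r1=0xe8 r2=0x94 r3=0xa9 r4=0x26 r5=0xbd  N=1 Z=0
after  4: r0=0x3d r1=0x28 r2=0x94 r3=0xa9 r4=0x26 r5=0xbd  N=0 Z=0
after  5: r0=0x3d r1=0x28 r2=0x94 r3=0xa9 r4=0x28 r5=0xbd  N=0 Z=0
after  6: r0=0x3d r1=0x28 r2=0x94 r3=0x00 r4=0x28 r5=0xbd  N=0 Z=1
after  7: r0=0x3d r1=0x94 r2=0x94 r3=0x00 r4=0x28 r5=0xbd  N=1 Z=0
after  8: r0=0x3d r1=0x94 r2=0x94 r3=0x00 r4=0x28 r5=0xbd  N=1 Z=0
after  9: r0=0x51 r1=0x94 r2=0x94 r3=0x00 r4=0x28 r5=0xbd  N=0 Z=0
-- IRQ taken; context saved, return-PC = 10 --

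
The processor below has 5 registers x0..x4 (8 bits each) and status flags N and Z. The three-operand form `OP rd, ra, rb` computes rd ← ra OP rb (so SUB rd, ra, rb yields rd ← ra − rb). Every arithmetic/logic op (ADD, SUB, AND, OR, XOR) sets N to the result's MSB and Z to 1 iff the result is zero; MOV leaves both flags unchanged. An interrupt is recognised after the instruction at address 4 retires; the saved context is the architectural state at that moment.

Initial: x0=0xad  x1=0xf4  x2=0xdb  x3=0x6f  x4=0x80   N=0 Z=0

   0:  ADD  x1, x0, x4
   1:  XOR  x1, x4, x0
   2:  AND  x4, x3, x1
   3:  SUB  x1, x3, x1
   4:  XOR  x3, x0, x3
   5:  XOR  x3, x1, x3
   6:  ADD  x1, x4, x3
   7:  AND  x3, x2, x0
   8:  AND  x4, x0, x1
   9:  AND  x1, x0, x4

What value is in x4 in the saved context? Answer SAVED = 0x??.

SAVED = 0x2d

after  0: x0=0xad x1=0x2d x2=0xdb x3=0x6f x4=0x80  N=0 Z=0
after  1: x0=0xad x1=0x2d x2=0xdb x3=0x6f x4=0x80  N=0 Z=0
after  2: x0=0xad x1=0x2d x2=0xdb x3=0x6f x4=0x2d  N=0 Z=0
after  3: x0=0xad x1=0x42 x2=0xdb x3=0x6f x4=0x2d  N=0 Z=0
after  4: x0=0xad x1=0x42 x2=0xdb x3=0xc2 x4=0x2d  N=1 Z=0
-- IRQ taken; context saved, return-PC = 5 --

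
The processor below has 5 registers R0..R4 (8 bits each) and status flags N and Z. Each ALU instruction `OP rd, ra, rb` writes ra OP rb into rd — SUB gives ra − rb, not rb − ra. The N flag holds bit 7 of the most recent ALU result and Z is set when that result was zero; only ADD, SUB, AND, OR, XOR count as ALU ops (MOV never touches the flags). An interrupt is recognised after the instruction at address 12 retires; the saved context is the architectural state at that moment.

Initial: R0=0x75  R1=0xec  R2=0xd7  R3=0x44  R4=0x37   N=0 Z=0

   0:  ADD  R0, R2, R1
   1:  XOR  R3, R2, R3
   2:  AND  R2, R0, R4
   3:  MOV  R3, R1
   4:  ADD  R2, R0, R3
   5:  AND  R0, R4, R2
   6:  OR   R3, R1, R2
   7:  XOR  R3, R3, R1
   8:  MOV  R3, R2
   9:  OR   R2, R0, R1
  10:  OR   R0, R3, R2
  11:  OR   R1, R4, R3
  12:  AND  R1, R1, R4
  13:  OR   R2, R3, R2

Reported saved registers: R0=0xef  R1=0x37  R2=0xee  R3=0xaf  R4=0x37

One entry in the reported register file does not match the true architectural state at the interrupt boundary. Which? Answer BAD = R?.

after  0: R0=0xc3 R1=0xec R2=0xd7 R3=0x44 R4=0x37  N=1 Z=0
after  1: R0=0xc3 R1=0xec R2=0xd7 R3=0x93 R4=0x37  N=1 Z=0
after  2: R0=0xc3 R1=0xec R2=0x03 R3=0x93 R4=0x37  N=0 Z=0
after  3: R0=0xc3 R1=0xec R2=0x03 R3=0xec R4=0x37  N=0 Z=0
after  4: R0=0xc3 R1=0xec R2=0xaf R3=0xec R4=0x37  N=1 Z=0
after  5: R0=0x27 R1=0xec R2=0xaf R3=0xec R4=0x37  N=0 Z=0
after  6: R0=0x27 R1=0xec R2=0xaf R3=0xef R4=0x37  N=1 Z=0
after  7: R0=0x27 R1=0xec R2=0xaf R3=0x03 R4=0x37  N=0 Z=0
after  8: R0=0x27 R1=0xec R2=0xaf R3=0xaf R4=0x37  N=0 Z=0
after  9: R0=0x27 R1=0xec R2=0xef R3=0xaf R4=0x37  N=1 Z=0
after 10: R0=0xef R1=0xec R2=0xef R3=0xaf R4=0x37  N=1 Z=0
after 11: R0=0xef R1=0xbf R2=0xef R3=0xaf R4=0x37  N=1 Z=0
after 12: R0=0xef R1=0x37 R2=0xef R3=0xaf R4=0x37  N=0 Z=0
-- IRQ taken; context saved, return-PC = 13 --
mismatch: R2: reported 0xee vs actual 0xef

BAD = R2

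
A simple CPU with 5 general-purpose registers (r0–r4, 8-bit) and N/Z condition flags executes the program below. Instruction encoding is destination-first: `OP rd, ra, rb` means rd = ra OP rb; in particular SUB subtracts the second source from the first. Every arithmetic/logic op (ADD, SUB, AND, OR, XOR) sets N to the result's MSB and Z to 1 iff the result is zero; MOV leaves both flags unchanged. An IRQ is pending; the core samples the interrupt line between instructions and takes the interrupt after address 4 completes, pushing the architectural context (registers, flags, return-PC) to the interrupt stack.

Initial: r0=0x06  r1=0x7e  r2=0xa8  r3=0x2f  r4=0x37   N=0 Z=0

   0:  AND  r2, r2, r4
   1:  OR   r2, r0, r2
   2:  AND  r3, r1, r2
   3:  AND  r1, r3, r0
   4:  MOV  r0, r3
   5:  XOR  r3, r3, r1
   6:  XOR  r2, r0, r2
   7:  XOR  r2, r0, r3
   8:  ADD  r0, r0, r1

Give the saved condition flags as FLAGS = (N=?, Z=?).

after  0: r0=0x06 r1=0x7e r2=0x20 r3=0x2f r4=0x37  N=0 Z=0
after  1: r0=0x06 r1=0x7e r2=0x26 r3=0x2f r4=0x37  N=0 Z=0
after  2: r0=0x06 r1=0x7e r2=0x26 r3=0x26 r4=0x37  N=0 Z=0
after  3: r0=0x06 r1=0x06 r2=0x26 r3=0x26 r4=0x37  N=0 Z=0
after  4: r0=0x26 r1=0x06 r2=0x26 r3=0x26 r4=0x37  N=0 Z=0
-- IRQ taken; context saved, return-PC = 5 --

FLAGS = (N=0, Z=0)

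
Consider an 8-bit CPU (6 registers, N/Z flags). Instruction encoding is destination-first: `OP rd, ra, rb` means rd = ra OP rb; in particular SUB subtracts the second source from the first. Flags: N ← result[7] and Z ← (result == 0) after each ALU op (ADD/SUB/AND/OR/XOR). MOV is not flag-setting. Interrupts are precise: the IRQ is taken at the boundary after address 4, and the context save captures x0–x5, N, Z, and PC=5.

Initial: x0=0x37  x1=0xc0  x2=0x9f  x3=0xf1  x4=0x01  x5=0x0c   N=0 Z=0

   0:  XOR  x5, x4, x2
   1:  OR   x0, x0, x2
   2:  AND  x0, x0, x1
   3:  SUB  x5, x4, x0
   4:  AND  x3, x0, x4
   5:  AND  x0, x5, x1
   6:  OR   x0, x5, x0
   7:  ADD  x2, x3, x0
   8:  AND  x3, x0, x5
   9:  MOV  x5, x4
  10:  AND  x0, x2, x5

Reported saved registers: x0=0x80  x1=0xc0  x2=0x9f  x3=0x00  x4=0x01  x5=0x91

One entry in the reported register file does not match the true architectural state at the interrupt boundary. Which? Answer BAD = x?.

BAD = x5

after  0: x0=0x37 x1=0xc0 x2=0x9f x3=0xf1 x4=0x01 x5=0x9e  N=1 Z=0
after  1: x0=0xbf x1=0xc0 x2=0x9f x3=0xf1 x4=0x01 x5=0x9e  N=1 Z=0
after  2: x0=0x80 x1=0xc0 x2=0x9f x3=0xf1 x4=0x01 x5=0x9e  N=1 Z=0
after  3: x0=0x80 x1=0xc0 x2=0x9f x3=0xf1 x4=0x01 x5=0x81  N=1 Z=0
after  4: x0=0x80 x1=0xc0 x2=0x9f x3=0x00 x4=0x01 x5=0x81  N=0 Z=1
-- IRQ taken; context saved, return-PC = 5 --
mismatch: x5: reported 0x91 vs actual 0x81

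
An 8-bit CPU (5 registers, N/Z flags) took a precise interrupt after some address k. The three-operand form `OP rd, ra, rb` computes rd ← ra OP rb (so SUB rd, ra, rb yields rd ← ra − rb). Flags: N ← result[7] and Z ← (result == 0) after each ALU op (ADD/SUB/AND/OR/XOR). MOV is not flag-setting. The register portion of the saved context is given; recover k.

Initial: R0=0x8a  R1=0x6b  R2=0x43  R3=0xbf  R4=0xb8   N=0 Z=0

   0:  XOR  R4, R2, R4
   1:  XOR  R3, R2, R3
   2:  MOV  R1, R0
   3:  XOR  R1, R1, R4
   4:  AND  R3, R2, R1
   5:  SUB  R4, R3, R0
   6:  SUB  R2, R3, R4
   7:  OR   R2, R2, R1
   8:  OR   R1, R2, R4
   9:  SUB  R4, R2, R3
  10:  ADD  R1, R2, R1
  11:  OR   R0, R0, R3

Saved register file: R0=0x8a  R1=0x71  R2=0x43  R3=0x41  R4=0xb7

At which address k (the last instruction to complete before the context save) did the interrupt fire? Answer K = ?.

after  0: R0=0x8a R1=0x6b R2=0x43 R3=0xbf R4=0xfb  N=1 Z=0
after  1: R0=0x8a R1=0x6b R2=0x43 R3=0xfc R4=0xfb  N=1 Z=0
after  2: R0=0x8a R1=0x8a R2=0x43 R3=0xfc R4=0xfb  N=1 Z=0
after  3: R0=0x8a R1=0x71 R2=0x43 R3=0xfc R4=0xfb  N=0 Z=0
after  4: R0=0x8a R1=0x71 R2=0x43 R3=0x41 R4=0xfb  N=0 Z=0
after  5: R0=0x8a R1=0x71 R2=0x43 R3=0x41 R4=0xb7  N=1 Z=0
-- IRQ taken; context saved, return-PC = 6 --

K = 5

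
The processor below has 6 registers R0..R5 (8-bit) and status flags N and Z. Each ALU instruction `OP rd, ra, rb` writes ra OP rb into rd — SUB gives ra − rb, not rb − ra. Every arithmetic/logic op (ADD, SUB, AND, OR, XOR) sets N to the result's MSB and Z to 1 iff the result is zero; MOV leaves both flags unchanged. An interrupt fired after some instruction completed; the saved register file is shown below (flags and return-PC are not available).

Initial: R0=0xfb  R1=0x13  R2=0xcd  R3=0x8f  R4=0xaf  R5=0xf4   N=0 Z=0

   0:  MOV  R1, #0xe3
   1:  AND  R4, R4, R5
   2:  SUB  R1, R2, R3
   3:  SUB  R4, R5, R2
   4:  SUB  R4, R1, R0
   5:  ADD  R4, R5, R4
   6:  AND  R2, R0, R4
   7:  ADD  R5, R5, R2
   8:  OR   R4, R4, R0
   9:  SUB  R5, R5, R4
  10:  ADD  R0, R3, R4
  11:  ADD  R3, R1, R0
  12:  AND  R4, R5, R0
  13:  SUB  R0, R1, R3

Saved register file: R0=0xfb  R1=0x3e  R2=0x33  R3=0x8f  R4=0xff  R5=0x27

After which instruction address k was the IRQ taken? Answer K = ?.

after  0: R0=0xfb R1=0xe3 R2=0xcd R3=0x8f R4=0xaf R5=0xf4  N=0 Z=0
after  1: R0=0xfb R1=0xe3 R2=0xcd R3=0x8f R4=0xa4 R5=0xf4  N=1 Z=0
after  2: R0=0xfb R1=0x3e R2=0xcd R3=0x8f R4=0xa4 R5=0xf4  N=0 Z=0
after  3: R0=0xfb R1=0x3e R2=0xcd R3=0x8f R4=0x27 R5=0xf4  N=0 Z=0
after  4: R0=0xfb R1=0x3e R2=0xcd R3=0x8f R4=0x43 R5=0xf4  N=0 Z=0
after  5: R0=0xfb R1=0x3e R2=0xcd R3=0x8f R4=0x37 R5=0xf4  N=0 Z=0
after  6: R0=0xfb R1=0x3e R2=0x33 R3=0x8f R4=0x37 R5=0xf4  N=0 Z=0
after  7: R0=0xfb R1=0x3e R2=0x33 R3=0x8f R4=0x37 R5=0x27  N=0 Z=0
after  8: R0=0xfb R1=0x3e R2=0x33 R3=0x8f R4=0xff R5=0x27  N=1 Z=0
-- IRQ taken; context saved, return-PC = 9 --

K = 8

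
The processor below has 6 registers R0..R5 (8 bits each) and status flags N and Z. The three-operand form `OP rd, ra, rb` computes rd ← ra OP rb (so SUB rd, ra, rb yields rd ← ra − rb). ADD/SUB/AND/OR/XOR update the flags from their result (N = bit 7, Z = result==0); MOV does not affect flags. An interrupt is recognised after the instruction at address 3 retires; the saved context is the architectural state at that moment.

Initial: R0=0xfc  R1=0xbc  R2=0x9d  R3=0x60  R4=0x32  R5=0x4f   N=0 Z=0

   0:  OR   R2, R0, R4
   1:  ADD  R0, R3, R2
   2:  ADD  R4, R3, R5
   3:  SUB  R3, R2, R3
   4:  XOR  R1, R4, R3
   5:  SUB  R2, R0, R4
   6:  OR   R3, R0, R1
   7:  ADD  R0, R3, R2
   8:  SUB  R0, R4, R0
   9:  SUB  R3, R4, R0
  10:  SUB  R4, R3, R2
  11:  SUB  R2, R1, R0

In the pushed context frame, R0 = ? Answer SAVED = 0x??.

after  0: R0=0xfc R1=0xbc R2=0xfe R3=0x60 R4=0x32 R5=0x4f  N=1 Z=0
after  1: R0=0x5e R1=0xbc R2=0xfe R3=0x60 R4=0x32 R5=0x4f  N=0 Z=0
after  2: R0=0x5e R1=0xbc R2=0xfe R3=0x60 R4=0xaf R5=0x4f  N=1 Z=0
after  3: R0=0x5e R1=0xbc R2=0xfe R3=0x9e R4=0xaf R5=0x4f  N=1 Z=0
-- IRQ taken; context saved, return-PC = 4 --

SAVED = 0x5e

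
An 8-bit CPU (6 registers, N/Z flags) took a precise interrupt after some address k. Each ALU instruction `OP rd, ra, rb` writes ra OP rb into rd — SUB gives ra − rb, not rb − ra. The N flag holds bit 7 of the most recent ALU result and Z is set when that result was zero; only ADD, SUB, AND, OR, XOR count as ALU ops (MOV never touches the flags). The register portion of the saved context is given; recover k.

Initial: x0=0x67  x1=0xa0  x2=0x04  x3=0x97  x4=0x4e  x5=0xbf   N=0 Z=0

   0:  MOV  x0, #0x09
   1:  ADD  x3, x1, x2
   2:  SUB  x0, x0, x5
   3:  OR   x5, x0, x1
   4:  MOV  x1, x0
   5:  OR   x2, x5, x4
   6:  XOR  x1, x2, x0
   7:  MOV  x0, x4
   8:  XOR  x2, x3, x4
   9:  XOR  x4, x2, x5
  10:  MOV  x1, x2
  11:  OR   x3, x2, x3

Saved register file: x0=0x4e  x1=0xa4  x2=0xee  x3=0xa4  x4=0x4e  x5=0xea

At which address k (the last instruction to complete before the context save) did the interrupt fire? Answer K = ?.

after  0: x0=0x09 x1=0xa0 x2=0x04 x3=0x97 x4=0x4e x5=0xbf  N=0 Z=0
after  1: x0=0x09 x1=0xa0 x2=0x04 x3=0xa4 x4=0x4e x5=0xbf  N=1 Z=0
after  2: x0=0x4a x1=0xa0 x2=0x04 x3=0xa4 x4=0x4e x5=0xbf  N=0 Z=0
after  3: x0=0x4a x1=0xa0 x2=0x04 x3=0xa4 x4=0x4e x5=0xea  N=1 Z=0
after  4: x0=0x4a x1=0x4a x2=0x04 x3=0xa4 x4=0x4e x5=0xea  N=1 Z=0
after  5: x0=0x4a x1=0x4a x2=0xee x3=0xa4 x4=0x4e x5=0xea  N=1 Z=0
after  6: x0=0x4a x1=0xa4 x2=0xee x3=0xa4 x4=0x4e x5=0xea  N=1 Z=0
after  7: x0=0x4e x1=0xa4 x2=0xee x3=0xa4 x4=0x4e x5=0xea  N=1 Z=0
-- IRQ taken; context saved, return-PC = 8 --

K = 7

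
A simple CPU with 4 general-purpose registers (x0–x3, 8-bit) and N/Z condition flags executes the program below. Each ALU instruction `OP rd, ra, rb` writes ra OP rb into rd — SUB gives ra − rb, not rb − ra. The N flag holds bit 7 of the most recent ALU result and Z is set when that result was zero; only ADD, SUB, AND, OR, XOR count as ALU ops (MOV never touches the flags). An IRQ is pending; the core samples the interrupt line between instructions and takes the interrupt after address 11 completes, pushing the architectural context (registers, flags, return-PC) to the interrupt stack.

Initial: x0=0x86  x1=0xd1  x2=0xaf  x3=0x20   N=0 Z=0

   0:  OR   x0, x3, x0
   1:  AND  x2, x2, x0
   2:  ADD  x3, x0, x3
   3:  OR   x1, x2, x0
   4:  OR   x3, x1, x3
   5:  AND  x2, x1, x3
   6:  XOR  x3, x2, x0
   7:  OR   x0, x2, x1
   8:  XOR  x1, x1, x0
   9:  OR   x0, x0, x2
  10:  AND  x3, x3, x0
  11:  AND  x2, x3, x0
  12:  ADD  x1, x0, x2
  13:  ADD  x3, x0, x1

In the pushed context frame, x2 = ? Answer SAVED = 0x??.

after  0: x0=0xa6 x1=0xd1 x2=0xaf x3=0x20  N=1 Z=0
after  1: x0=0xa6 x1=0xd1 x2=0xa6 x3=0x20  N=1 Z=0
after  2: x0=0xa6 x1=0xd1 x2=0xa6 x3=0xc6  N=1 Z=0
after  3: x0=0xa6 x1=0xa6 x2=0xa6 x3=0xc6  N=1 Z=0
after  4: x0=0xa6 x1=0xa6 x2=0xa6 x3=0xe6  N=1 Z=0
after  5: x0=0xa6 x1=0xa6 x2=0xa6 x3=0xe6  N=1 Z=0
after  6: x0=0xa6 x1=0xa6 x2=0xa6 x3=0x00  N=0 Z=1
after  7: x0=0xa6 x1=0xa6 x2=0xa6 x3=0x00  N=1 Z=0
after  8: x0=0xa6 x1=0x00 x2=0xa6 x3=0x00  N=0 Z=1
after  9: x0=0xa6 x1=0x00 x2=0xa6 x3=0x00  N=1 Z=0
after 10: x0=0xa6 x1=0x00 x2=0xa6 x3=0x00  N=0 Z=1
after 11: x0=0xa6 x1=0x00 x2=0x00 x3=0x00  N=0 Z=1
-- IRQ taken; context saved, return-PC = 12 --

SAVED = 0x00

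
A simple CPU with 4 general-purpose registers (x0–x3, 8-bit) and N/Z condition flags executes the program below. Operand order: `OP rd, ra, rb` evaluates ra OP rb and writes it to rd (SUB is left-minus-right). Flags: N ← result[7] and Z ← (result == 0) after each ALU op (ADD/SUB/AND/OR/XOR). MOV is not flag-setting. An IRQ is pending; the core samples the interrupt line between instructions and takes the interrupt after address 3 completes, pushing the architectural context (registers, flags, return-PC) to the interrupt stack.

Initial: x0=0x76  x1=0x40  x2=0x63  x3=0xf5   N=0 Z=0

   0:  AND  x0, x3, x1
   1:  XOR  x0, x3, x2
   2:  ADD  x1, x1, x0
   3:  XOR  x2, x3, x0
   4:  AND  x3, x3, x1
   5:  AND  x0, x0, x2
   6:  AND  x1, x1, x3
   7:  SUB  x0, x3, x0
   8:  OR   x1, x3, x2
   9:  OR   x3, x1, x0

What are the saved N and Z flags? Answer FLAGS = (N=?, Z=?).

after  0: x0=0x40 x1=0x40 x2=0x63 x3=0xf5  N=0 Z=0
after  1: x0=0x96 x1=0x40 x2=0x63 x3=0xf5  N=1 Z=0
after  2: x0=0x96 x1=0xd6 x2=0x63 x3=0xf5  N=1 Z=0
after  3: x0=0x96 x1=0xd6 x2=0x63 x3=0xf5  N=0 Z=0
-- IRQ taken; context saved, return-PC = 4 --

FLAGS = (N=0, Z=0)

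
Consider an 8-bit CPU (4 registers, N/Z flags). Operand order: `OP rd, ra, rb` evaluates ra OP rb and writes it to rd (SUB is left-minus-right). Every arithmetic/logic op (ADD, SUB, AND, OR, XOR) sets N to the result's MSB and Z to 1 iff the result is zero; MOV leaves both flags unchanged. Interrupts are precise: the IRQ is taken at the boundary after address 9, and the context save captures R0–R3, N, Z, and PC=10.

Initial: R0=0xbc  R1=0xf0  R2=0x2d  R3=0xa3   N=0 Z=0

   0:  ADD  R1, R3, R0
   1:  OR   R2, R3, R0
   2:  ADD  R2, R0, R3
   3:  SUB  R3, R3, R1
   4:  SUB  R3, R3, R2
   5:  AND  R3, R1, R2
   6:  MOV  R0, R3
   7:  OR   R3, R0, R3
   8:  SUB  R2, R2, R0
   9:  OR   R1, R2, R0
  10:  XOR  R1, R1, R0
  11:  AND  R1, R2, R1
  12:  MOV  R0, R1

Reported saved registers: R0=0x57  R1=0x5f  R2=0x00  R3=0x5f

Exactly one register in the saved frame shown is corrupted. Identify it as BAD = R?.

after  0: R0=0xbc R1=0x5f R2=0x2d R3=0xa3  N=0 Z=0
after  1: R0=0xbc R1=0x5f R2=0xbf R3=0xa3  N=1 Z=0
after  2: R0=0xbc R1=0x5f R2=0x5f R3=0xa3  N=0 Z=0
after  3: R0=0xbc R1=0x5f R2=0x5f R3=0x44  N=0 Z=0
after  4: R0=0xbc R1=0x5f R2=0x5f R3=0xe5  N=1 Z=0
after  5: R0=0xbc R1=0x5f R2=0x5f R3=0x5f  N=0 Z=0
after  6: R0=0x5f R1=0x5f R2=0x5f R3=0x5f  N=0 Z=0
after  7: R0=0x5f R1=0x5f R2=0x5f R3=0x5f  N=0 Z=0
after  8: R0=0x5f R1=0x5f R2=0x00 R3=0x5f  N=0 Z=1
after  9: R0=0x5f R1=0x5f R2=0x00 R3=0x5f  N=0 Z=0
-- IRQ taken; context saved, return-PC = 10 --
mismatch: R0: reported 0x57 vs actual 0x5f

BAD = R0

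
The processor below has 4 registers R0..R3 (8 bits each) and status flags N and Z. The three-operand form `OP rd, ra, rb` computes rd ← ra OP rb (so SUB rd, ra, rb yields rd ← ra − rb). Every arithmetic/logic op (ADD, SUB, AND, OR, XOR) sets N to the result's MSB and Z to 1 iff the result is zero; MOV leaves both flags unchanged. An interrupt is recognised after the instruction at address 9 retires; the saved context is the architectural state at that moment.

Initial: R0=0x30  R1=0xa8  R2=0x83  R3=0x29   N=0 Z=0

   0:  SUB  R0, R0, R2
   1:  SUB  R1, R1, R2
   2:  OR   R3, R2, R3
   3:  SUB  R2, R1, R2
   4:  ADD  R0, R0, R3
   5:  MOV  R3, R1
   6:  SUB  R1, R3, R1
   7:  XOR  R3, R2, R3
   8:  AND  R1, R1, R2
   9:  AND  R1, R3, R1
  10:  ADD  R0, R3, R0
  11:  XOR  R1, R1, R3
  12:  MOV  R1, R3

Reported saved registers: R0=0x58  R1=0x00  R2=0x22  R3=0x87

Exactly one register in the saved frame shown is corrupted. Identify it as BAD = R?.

after  0: R0=0xad R1=0xa8 R2=0x83 R3=0x29  N=1 Z=0
after  1: R0=0xad R1=0x25 R2=0x83 R3=0x29  N=0 Z=0
after  2: R0=0xad R1=0x25 R2=0x83 R3=0xab  N=1 Z=0
after  3: R0=0xad R1=0x25 R2=0xa2 R3=0xab  N=1 Z=0
after  4: R0=0x58 R1=0x25 R2=0xa2 R3=0xab  N=0 Z=0
after  5: R0=0x58 R1=0x25 R2=0xa2 R3=0x25  N=0 Z=0
after  6: R0=0x58 R1=0x00 R2=0xa2 R3=0x25  N=0 Z=1
after  7: R0=0x58 R1=0x00 R2=0xa2 R3=0x87  N=1 Z=0
after  8: R0=0x58 R1=0x00 R2=0xa2 R3=0x87  N=0 Z=1
after  9: R0=0x58 R1=0x00 R2=0xa2 R3=0x87  N=0 Z=1
-- IRQ taken; context saved, return-PC = 10 --
mismatch: R2: reported 0x22 vs actual 0xa2

BAD = R2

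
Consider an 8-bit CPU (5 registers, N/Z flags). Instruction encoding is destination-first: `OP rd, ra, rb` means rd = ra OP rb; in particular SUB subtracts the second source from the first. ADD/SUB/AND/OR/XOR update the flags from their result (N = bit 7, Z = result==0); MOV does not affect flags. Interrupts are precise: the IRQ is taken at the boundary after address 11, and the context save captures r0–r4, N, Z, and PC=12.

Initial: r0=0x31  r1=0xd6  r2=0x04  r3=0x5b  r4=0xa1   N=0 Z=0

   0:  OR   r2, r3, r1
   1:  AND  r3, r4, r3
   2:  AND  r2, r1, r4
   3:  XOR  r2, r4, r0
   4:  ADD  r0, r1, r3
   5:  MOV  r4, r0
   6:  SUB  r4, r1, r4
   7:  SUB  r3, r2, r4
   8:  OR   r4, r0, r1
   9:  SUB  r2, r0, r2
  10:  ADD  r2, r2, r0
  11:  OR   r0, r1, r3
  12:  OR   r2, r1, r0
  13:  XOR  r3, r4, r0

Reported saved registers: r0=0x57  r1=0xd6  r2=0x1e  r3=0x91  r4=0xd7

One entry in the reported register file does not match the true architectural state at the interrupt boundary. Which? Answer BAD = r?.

BAD = r0

after  0: r0=0x31 r1=0xd6 r2=0xdf r3=0x5b r4=0xa1  N=1 Z=0
after  1: r0=0x31 r1=0xd6 r2=0xdf r3=0x01 r4=0xa1  N=0 Z=0
after  2: r0=0x31 r1=0xd6 r2=0x80 r3=0x01 r4=0xa1  N=1 Z=0
after  3: r0=0x31 r1=0xd6 r2=0x90 r3=0x01 r4=0xa1  N=1 Z=0
after  4: r0=0xd7 r1=0xd6 r2=0x90 r3=0x01 r4=0xa1  N=1 Z=0
after  5: r0=0xd7 r1=0xd6 r2=0x90 r3=0x01 r4=0xd7  N=1 Z=0
after  6: r0=0xd7 r1=0xd6 r2=0x90 r3=0x01 r4=0xff  N=1 Z=0
after  7: r0=0xd7 r1=0xd6 r2=0x90 r3=0x91 r4=0xff  N=1 Z=0
after  8: r0=0xd7 r1=0xd6 r2=0x90 r3=0x91 r4=0xd7  N=1 Z=0
after  9: r0=0xd7 r1=0xd6 r2=0x47 r3=0x91 r4=0xd7  N=0 Z=0
after 10: r0=0xd7 r1=0xd6 r2=0x1e r3=0x91 r4=0xd7  N=0 Z=0
after 11: r0=0xd7 r1=0xd6 r2=0x1e r3=0x91 r4=0xd7  N=1 Z=0
-- IRQ taken; context saved, return-PC = 12 --
mismatch: r0: reported 0x57 vs actual 0xd7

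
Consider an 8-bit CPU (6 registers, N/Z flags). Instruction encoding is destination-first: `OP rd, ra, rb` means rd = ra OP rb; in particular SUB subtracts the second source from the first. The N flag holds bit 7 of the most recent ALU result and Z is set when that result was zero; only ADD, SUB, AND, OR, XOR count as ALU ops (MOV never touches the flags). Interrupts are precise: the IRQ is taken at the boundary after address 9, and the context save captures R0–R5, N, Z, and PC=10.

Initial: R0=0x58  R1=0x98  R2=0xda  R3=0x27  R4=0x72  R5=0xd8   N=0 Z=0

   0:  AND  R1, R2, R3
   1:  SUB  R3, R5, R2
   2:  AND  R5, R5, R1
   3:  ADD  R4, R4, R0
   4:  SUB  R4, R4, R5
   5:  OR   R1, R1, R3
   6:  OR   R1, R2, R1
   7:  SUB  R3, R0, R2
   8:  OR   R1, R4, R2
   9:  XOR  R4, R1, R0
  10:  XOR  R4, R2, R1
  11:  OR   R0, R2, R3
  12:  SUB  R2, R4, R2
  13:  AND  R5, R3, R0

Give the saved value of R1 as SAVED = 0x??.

after  0: R0=0x58 R1=0x02 R2=0xda R3=0x27 R4=0x72 R5=0xd8  N=0 Z=0
after  1: R0=0x58 R1=0x02 R2=0xda R3=0xfe R4=0x72 R5=0xd8  N=1 Z=0
after  2: R0=0x58 R1=0x02 R2=0xda R3=0xfe R4=0x72 R5=0x00  N=0 Z=1
after  3: R0=0x58 R1=0x02 R2=0xda R3=0xfe R4=0xca R5=0x00  N=1 Z=0
after  4: R0=0x58 R1=0x02 R2=0xda R3=0xfe R4=0xca R5=0x00  N=1 Z=0
after  5: R0=0x58 R1=0xfe R2=0xda R3=0xfe R4=0xca R5=0x00  N=1 Z=0
after  6: R0=0x58 R1=0xfe R2=0xda R3=0xfe R4=0xca R5=0x00  N=1 Z=0
after  7: R0=0x58 R1=0xfe R2=0xda R3=0x7e R4=0xca R5=0x00  N=0 Z=0
after  8: R0=0x58 R1=0xda R2=0xda R3=0x7e R4=0xca R5=0x00  N=1 Z=0
after  9: R0=0x58 R1=0xda R2=0xda R3=0x7e R4=0x82 R5=0x00  N=1 Z=0
-- IRQ taken; context saved, return-PC = 10 --

SAVED = 0xda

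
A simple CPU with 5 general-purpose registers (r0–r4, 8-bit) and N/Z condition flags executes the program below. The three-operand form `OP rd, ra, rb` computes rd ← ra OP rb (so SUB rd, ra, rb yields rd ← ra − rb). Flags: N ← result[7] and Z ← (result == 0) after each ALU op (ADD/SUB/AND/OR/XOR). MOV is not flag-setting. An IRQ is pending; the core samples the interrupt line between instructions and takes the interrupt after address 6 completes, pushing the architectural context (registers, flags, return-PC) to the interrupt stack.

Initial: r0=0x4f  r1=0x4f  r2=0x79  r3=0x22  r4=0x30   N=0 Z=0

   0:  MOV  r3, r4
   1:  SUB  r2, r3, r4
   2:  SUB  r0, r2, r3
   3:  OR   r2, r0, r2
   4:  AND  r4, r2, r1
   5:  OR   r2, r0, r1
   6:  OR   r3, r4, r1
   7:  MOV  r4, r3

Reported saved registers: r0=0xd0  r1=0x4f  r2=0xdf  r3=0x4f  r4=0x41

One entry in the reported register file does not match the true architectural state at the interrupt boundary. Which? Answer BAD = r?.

after  0: r0=0x4f r1=0x4f r2=0x79 r3=0x30 r4=0x30  N=0 Z=0
after  1: r0=0x4f r1=0x4f r2=0x00 r3=0x30 r4=0x30  N=0 Z=1
after  2: r0=0xd0 r1=0x4f r2=0x00 r3=0x30 r4=0x30  N=1 Z=0
after  3: r0=0xd0 r1=0x4f r2=0xd0 r3=0x30 r4=0x30  N=1 Z=0
after  4: r0=0xd0 r1=0x4f r2=0xd0 r3=0x30 r4=0x40  N=0 Z=0
after  5: r0=0xd0 r1=0x4f r2=0xdf r3=0x30 r4=0x40  N=1 Z=0
after  6: r0=0xd0 r1=0x4f r2=0xdf r3=0x4f r4=0x40  N=0 Z=0
-- IRQ taken; context saved, return-PC = 7 --
mismatch: r4: reported 0x41 vs actual 0x40

BAD = r4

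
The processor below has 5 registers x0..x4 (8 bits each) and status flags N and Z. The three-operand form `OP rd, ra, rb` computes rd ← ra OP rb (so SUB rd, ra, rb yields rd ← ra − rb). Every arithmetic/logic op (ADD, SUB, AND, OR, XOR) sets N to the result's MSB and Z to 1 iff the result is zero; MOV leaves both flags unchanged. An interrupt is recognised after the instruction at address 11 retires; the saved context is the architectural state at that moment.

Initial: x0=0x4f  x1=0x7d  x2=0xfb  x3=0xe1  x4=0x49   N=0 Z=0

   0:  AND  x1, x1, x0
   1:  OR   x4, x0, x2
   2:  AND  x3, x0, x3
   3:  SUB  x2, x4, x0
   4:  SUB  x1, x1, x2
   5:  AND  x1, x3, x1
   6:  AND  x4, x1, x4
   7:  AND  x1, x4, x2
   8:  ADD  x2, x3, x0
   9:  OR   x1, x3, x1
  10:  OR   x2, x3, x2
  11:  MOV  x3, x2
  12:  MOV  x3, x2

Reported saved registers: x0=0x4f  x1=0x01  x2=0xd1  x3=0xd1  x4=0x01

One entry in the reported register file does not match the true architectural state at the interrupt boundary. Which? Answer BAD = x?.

BAD = x1

after  0: x0=0x4f x1=0x4d x2=0xfb x3=0xe1 x4=0x49  N=0 Z=0
after  1: x0=0x4f x1=0x4d x2=0xfb x3=0xe1 x4=0xff  N=1 Z=0
after  2: x0=0x4f x1=0x4d x2=0xfb x3=0x41 x4=0xff  N=0 Z=0
after  3: x0=0x4f x1=0x4d x2=0xb0 x3=0x41 x4=0xff  N=1 Z=0
after  4: x0=0x4f x1=0x9d x2=0xb0 x3=0x41 x4=0xff  N=1 Z=0
after  5: x0=0x4f x1=0x01 x2=0xb0 x3=0x41 x4=0xff  N=0 Z=0
after  6: x0=0x4f x1=0x01 x2=0xb0 x3=0x41 x4=0x01  N=0 Z=0
after  7: x0=0x4f x1=0x00 x2=0xb0 x3=0x41 x4=0x01  N=0 Z=1
after  8: x0=0x4f x1=0x00 x2=0x90 x3=0x41 x4=0x01  N=1 Z=0
after  9: x0=0x4f x1=0x41 x2=0x90 x3=0x41 x4=0x01  N=0 Z=0
after 10: x0=0x4f x1=0x41 x2=0xd1 x3=0x41 x4=0x01  N=1 Z=0
after 11: x0=0x4f x1=0x41 x2=0xd1 x3=0xd1 x4=0x01  N=1 Z=0
-- IRQ taken; context saved, return-PC = 12 --
mismatch: x1: reported 0x01 vs actual 0x41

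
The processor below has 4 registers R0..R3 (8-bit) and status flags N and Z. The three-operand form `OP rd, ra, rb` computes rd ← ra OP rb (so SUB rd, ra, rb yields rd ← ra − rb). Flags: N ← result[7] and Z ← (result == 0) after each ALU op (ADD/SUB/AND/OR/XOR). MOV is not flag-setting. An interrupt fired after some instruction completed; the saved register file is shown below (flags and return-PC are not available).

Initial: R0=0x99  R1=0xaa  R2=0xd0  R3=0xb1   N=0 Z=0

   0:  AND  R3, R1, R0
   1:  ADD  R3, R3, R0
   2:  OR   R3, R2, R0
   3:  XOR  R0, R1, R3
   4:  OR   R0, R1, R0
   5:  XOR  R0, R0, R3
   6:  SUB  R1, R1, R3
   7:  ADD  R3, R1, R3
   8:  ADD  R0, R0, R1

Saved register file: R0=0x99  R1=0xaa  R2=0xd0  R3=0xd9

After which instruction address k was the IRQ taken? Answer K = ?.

K = 2

after  0: R0=0x99 R1=0xaa R2=0xd0 R3=0x88  N=1 Z=0
after  1: R0=0x99 R1=0xaa R2=0xd0 R3=0x21  N=0 Z=0
after  2: R0=0x99 R1=0xaa R2=0xd0 R3=0xd9  N=1 Z=0
-- IRQ taken; context saved, return-PC = 3 --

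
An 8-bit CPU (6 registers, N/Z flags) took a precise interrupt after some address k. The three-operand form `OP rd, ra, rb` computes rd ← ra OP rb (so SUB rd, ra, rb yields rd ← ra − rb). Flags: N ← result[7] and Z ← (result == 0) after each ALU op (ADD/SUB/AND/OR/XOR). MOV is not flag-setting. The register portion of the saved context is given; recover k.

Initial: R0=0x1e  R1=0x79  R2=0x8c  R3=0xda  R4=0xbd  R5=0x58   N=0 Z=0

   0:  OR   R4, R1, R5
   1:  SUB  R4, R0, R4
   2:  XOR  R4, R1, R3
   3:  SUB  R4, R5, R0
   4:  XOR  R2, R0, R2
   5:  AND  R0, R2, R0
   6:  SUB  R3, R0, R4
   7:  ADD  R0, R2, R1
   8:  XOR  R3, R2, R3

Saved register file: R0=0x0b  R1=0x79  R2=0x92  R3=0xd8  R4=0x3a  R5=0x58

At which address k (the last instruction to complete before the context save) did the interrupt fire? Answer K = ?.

K = 7

after  0: R0=0x1e R1=0x79 R2=0x8c R3=0xda R4=0x79 R5=0x58  N=0 Z=0
after  1: R0=0x1e R1=0x79 R2=0x8c R3=0xda R4=0xa5 R5=0x58  N=1 Z=0
after  2: R0=0x1e R1=0x79 R2=0x8c R3=0xda R4=0xa3 R5=0x58  N=1 Z=0
after  3: R0=0x1e R1=0x79 R2=0x8c R3=0xda R4=0x3a R5=0x58  N=0 Z=0
after  4: R0=0x1e R1=0x79 R2=0x92 R3=0xda R4=0x3a R5=0x58  N=1 Z=0
after  5: R0=0x12 R1=0x79 R2=0x92 R3=0xda R4=0x3a R5=0x58  N=0 Z=0
after  6: R0=0x12 R1=0x79 R2=0x92 R3=0xd8 R4=0x3a R5=0x58  N=1 Z=0
after  7: R0=0x0b R1=0x79 R2=0x92 R3=0xd8 R4=0x3a R5=0x58  N=0 Z=0
-- IRQ taken; context saved, return-PC = 8 --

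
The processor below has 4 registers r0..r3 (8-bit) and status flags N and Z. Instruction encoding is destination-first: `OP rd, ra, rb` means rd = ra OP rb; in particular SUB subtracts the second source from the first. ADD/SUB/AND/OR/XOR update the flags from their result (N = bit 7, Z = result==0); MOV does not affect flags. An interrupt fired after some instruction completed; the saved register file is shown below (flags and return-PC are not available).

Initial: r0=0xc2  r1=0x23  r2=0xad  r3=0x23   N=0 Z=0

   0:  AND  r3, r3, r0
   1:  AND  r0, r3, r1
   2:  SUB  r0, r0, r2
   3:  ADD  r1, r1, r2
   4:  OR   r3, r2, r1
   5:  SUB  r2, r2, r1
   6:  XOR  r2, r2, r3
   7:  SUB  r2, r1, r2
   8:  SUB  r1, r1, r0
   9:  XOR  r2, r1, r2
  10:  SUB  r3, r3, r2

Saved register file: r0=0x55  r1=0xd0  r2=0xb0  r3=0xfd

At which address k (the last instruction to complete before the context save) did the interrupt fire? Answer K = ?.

K = 7

after  0: r0=0xc2 r1=0x23 r2=0xad r3=0x02  N=0 Z=0
after  1: r0=0x02 r1=0x23 r2=0xad r3=0x02  N=0 Z=0
after  2: r0=0x55 r1=0x23 r2=0xad r3=0x02  N=0 Z=0
after  3: r0=0x55 r1=0xd0 r2=0xad r3=0x02  N=1 Z=0
after  4: r0=0x55 r1=0xd0 r2=0xad r3=0xfd  N=1 Z=0
after  5: r0=0x55 r1=0xd0 r2=0xdd r3=0xfd  N=1 Z=0
after  6: r0=0x55 r1=0xd0 r2=0x20 r3=0xfd  N=0 Z=0
after  7: r0=0x55 r1=0xd0 r2=0xb0 r3=0xfd  N=1 Z=0
-- IRQ taken; context saved, return-PC = 8 --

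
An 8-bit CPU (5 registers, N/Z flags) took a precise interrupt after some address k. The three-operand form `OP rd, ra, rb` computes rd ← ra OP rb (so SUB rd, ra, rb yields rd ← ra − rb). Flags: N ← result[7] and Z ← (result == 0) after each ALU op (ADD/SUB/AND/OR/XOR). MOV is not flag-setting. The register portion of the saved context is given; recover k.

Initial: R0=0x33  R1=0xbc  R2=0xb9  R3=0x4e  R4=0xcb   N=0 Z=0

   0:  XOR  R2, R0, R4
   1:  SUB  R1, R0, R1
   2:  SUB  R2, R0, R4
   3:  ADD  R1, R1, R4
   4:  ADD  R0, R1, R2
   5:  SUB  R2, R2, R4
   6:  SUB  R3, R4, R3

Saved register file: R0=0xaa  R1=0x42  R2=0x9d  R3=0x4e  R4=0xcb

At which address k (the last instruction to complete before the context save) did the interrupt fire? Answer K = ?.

after  0: R0=0x33 R1=0xbc R2=0xf8 R3=0x4e R4=0xcb  N=1 Z=0
after  1: R0=0x33 R1=0x77 R2=0xf8 R3=0x4e R4=0xcb  N=0 Z=0
after  2: R0=0x33 R1=0x77 R2=0x68 R3=0x4e R4=0xcb  N=0 Z=0
after  3: R0=0x33 R1=0x42 R2=0x68 R3=0x4e R4=0xcb  N=0 Z=0
after  4: R0=0xaa R1=0x42 R2=0x68 R3=0x4e R4=0xcb  N=1 Z=0
after  5: R0=0xaa R1=0x42 R2=0x9d R3=0x4e R4=0xcb  N=1 Z=0
-- IRQ taken; context saved, return-PC = 6 --

K = 5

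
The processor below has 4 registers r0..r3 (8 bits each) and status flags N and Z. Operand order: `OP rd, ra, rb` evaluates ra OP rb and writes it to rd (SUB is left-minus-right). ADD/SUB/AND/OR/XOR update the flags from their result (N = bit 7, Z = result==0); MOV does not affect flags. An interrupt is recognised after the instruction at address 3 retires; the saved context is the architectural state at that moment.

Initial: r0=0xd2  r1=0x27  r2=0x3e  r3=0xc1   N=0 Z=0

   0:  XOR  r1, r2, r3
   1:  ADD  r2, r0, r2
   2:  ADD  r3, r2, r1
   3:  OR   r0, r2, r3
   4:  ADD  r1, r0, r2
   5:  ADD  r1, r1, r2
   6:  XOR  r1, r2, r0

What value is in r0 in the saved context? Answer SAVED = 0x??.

SAVED = 0x1f

after  0: r0=0xd2 r1=0xff r2=0x3e r3=0xc1  N=1 Z=0
after  1: r0=0xd2 r1=0xff r2=0x10 r3=0xc1  N=0 Z=0
after  2: r0=0xd2 r1=0xff r2=0x10 r3=0x0f  N=0 Z=0
after  3: r0=0x1f r1=0xff r2=0x10 r3=0x0f  N=0 Z=0
-- IRQ taken; context saved, return-PC = 4 --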